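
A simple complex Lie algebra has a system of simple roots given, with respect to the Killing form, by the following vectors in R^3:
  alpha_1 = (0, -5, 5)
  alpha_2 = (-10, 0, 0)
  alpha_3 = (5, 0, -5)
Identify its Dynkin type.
Compute the Cartan integers a_ij = 2(alpha_i, alpha_j)/(alpha_j, alpha_j); the resulting 3x3 Cartan matrix is
[[2, 0, -1], [0, 2, -2], [-1, -1, 2]].
The roots have two lengths (squared-length ratio 2:1); the short ones are alpha_{1,3}. The associated Dynkin diagram is a chain of 3 nodes with a double edge at one end; the terminal node there is the unique long simple root (C_3), so the type is C_3 (the algebra sp(6)).

type C_3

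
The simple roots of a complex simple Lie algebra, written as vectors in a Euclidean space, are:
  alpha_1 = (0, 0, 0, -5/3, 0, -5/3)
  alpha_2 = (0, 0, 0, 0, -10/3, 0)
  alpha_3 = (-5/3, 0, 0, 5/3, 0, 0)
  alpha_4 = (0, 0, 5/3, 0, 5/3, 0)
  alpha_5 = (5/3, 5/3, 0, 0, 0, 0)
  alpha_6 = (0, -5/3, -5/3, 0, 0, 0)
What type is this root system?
Compute the Cartan integers a_ij = 2(alpha_i, alpha_j)/(alpha_j, alpha_j); the resulting 6x6 Cartan matrix is
[[2, 0, -1, 0, 0, 0], [0, 2, 0, -2, 0, 0], [-1, 0, 2, 0, -1, 0], [0, -1, 0, 2, 0, -1], [0, 0, -1, 0, 2, -1], [0, 0, 0, -1, -1, 2]].
The roots have two lengths (squared-length ratio 2:1); the short ones are alpha_{1,3,4,5,6}. The associated Dynkin diagram is a chain of 6 nodes with a double edge at one end; the terminal node there is the unique long simple root (C_6), so the type is C_6 (the algebra sp(12)).

C_6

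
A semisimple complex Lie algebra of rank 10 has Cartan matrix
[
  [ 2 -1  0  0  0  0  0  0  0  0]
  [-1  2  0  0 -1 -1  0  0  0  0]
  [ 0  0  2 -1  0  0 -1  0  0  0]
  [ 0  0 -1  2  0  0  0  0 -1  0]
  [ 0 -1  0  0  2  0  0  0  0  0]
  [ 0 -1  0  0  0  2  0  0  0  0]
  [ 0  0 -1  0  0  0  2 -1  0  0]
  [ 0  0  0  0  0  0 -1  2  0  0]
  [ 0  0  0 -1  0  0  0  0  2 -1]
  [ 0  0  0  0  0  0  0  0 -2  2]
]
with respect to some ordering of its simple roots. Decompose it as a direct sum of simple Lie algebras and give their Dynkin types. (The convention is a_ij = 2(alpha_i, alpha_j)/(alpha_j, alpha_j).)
C_6 (sp(12)) ⊕ D_4 (so(8))

The diagram associated to this matrix has two connected components: the simple roots {alpha_3, alpha_4, alpha_7, alpha_8, alpha_9, alpha_10} form a chain of 6 nodes with a double edge at one end; the terminal node there is the unique long simple root (C_6), and {alpha_1, alpha_2, alpha_5, alpha_6} form a chain of 2 nodes with a fork of two nodes at one end (D_4). A semisimple Lie algebra decomposes uniquely as the direct sum of simple ideals, one per connected component of its Dynkin diagram, so g ≅ C_6 ⊕ D_4 (dimension 78 + 28 = 106).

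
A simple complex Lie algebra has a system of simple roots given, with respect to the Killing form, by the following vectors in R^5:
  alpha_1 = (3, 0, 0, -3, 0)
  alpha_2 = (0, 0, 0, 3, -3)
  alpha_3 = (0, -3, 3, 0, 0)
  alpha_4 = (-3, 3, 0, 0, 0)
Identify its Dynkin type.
Compute the Cartan integers a_ij = 2(alpha_i, alpha_j)/(alpha_j, alpha_j); the resulting 4x4 Cartan matrix is
[[2, -1, 0, -1], [-1, 2, 0, 0], [0, 0, 2, -1], [-1, 0, -1, 2]].
All simple roots have the same length, so the diagram is simply laced. The associated Dynkin diagram is a chain of 4 nodes with single edges (A_4), so the type is A_4 (the algebra sl(5)).

A4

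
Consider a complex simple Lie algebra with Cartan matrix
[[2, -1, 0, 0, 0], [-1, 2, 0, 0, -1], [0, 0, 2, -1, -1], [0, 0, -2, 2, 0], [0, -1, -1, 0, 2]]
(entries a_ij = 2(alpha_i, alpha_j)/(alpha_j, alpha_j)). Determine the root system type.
The matrix has rank 5 with 2's on the diagonal. Reading the off-diagonal entries as Dynkin edges (a single edge where a_ij = a_ji = -1; a double or triple edge where a_ij * a_ji = 2 or 3), the diagram is a chain of 5 nodes with a double edge at one end; the terminal node there is the unique long simple root (C_5). One simple-root ordering that puts it in standard form is (alpha_1, alpha_2, alpha_5, alpha_3, alpha_4). So the algebra is type C_5, i.e. sp(10).

C_5 (sp(10))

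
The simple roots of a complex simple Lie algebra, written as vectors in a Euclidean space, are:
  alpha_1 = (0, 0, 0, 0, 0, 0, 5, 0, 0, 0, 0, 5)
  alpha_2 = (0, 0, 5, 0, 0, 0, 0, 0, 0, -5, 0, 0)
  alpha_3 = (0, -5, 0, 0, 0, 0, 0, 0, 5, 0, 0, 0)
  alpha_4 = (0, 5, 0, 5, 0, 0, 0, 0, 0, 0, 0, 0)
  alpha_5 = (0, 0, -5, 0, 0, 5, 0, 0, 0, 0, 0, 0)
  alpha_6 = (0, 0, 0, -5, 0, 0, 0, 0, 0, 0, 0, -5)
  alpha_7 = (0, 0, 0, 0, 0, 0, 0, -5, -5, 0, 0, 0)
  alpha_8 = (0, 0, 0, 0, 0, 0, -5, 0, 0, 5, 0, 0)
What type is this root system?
Compute the Cartan integers a_ij = 2(alpha_i, alpha_j)/(alpha_j, alpha_j); the resulting 8x8 Cartan matrix is
[[2, 0, 0, 0, 0, -1, 0, -1], [0, 2, 0, 0, -1, 0, 0, -1], [0, 0, 2, -1, 0, 0, -1, 0], [0, 0, -1, 2, 0, -1, 0, 0], [0, -1, 0, 0, 2, 0, 0, 0], [-1, 0, 0, -1, 0, 2, 0, 0], [0, 0, -1, 0, 0, 0, 2, 0], [-1, -1, 0, 0, 0, 0, 0, 2]].
All simple roots have the same length, so the diagram is simply laced. The associated Dynkin diagram is a chain of 8 nodes with single edges (A_8), so the type is A_8 (the algebra sl(9)).

A8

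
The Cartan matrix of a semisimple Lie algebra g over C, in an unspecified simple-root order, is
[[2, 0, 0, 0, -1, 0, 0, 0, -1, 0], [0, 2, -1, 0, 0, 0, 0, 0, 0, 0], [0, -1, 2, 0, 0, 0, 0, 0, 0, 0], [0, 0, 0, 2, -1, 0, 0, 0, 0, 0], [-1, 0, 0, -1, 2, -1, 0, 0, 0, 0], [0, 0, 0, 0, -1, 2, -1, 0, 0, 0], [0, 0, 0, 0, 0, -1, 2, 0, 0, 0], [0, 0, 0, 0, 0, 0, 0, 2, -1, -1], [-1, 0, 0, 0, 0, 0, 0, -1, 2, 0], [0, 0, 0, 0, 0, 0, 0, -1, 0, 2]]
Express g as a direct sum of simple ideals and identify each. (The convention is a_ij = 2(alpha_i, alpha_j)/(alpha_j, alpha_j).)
The diagram associated to this matrix has two connected components: the simple roots {alpha_2, alpha_3} form a chain of 2 nodes with single edges (A_2), and {alpha_1, alpha_4, alpha_5, alpha_6, alpha_7, alpha_8, alpha_9, alpha_10} form a chain of 7 nodes with one extra node attached to the third node from one end (E_8). A semisimple Lie algebra decomposes uniquely as the direct sum of simple ideals, one per connected component of its Dynkin diagram, so g ≅ A_2 ⊕ E_8 (dimension 8 + 248 = 256).

A_2 ⊕ E_8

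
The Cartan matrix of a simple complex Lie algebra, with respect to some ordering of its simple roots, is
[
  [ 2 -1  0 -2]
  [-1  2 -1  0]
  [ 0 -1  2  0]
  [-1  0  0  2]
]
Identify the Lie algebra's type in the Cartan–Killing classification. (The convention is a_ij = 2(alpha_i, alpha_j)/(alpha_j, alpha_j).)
B_4

The matrix has rank 4 with 2's on the diagonal. Reading the off-diagonal entries as Dynkin edges (a single edge where a_ij = a_ji = -1; a double or triple edge where a_ij * a_ji = 2 or 3), the diagram is a chain of 4 nodes with a double edge at one end; the terminal node there is the unique short simple root (B_4). One simple-root ordering that puts it in standard form is (alpha_3, alpha_2, alpha_1, alpha_4). So the algebra is type B_4, i.e. so(9).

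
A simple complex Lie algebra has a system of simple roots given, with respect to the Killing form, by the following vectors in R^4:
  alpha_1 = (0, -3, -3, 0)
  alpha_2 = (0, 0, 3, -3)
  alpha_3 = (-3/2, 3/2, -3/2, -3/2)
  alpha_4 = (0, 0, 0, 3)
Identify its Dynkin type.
Compute the Cartan integers a_ij = 2(alpha_i, alpha_j)/(alpha_j, alpha_j); the resulting 4x4 Cartan matrix is
[[2, -1, 0, 0], [-1, 2, 0, -2], [0, 0, 2, -1], [0, -1, -1, 2]].
The roots have two lengths (squared-length ratio 2:1); the short ones are alpha_{3,4}. The associated Dynkin diagram is a chain of 4 nodes with a double edge between the middle two (F_4), so the type is F_4.

F_4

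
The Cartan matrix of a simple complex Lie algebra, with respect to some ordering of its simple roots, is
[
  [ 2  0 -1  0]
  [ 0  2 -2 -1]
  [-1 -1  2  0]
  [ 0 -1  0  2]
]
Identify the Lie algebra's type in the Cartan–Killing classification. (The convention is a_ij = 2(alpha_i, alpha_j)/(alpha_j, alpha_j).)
F_4

The matrix has rank 4 with 2's on the diagonal. Reading the off-diagonal entries as Dynkin edges (a single edge where a_ij = a_ji = -1; a double or triple edge where a_ij * a_ji = 2 or 3), the diagram is a chain of 4 nodes with a double edge between the middle two (F_4). One simple-root ordering that puts it in standard form is (alpha_4, alpha_2, alpha_3, alpha_1). So the algebra is type F_4.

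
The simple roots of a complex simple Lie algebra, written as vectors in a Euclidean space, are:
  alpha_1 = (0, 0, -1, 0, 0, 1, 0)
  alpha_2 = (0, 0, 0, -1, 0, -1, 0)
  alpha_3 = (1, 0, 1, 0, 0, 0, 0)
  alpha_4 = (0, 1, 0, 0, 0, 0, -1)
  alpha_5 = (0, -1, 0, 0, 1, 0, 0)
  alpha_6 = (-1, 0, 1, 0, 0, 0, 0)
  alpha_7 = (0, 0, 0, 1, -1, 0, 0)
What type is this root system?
Compute the Cartan integers a_ij = 2(alpha_i, alpha_j)/(alpha_j, alpha_j); the resulting 7x7 Cartan matrix is
[[2, -1, -1, 0, 0, -1, 0], [-1, 2, 0, 0, 0, 0, -1], [-1, 0, 2, 0, 0, 0, 0], [0, 0, 0, 2, -1, 0, 0], [0, 0, 0, -1, 2, 0, -1], [-1, 0, 0, 0, 0, 2, 0], [0, -1, 0, 0, -1, 0, 2]].
All simple roots have the same length, so the diagram is simply laced. The associated Dynkin diagram is a chain of 5 nodes with a fork of two nodes at one end (D_7), so the type is D_7 (the algebra so(14)).

D_7 (so(14))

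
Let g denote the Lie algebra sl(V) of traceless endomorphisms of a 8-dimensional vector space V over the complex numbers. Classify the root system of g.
A_7 (sl(8))

This is sl(8), which has dimension 8^2 - 1 = 63 and rank 8 - 1 = 7 (a Cartan subalgebra is the diagonal traceless matrices). In the classification of classical Lie algebras, the special linear algebra sl(n+1) has type A_n; here n = 7, so the Dynkin diagram is a chain of 7 nodes with single edges (A_7). Hence the type is A_7.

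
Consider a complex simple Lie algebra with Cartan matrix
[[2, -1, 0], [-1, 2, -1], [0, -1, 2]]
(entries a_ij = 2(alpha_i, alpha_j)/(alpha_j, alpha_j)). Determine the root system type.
A_3 (sl(4))

The matrix has rank 3 with 2's on the diagonal. Reading the off-diagonal entries as Dynkin edges (a single edge where a_ij = a_ji = -1; a double or triple edge where a_ij * a_ji = 2 or 3), the diagram is a chain of 3 nodes with single edges (A_3). One simple-root ordering that puts it in standard form is (alpha_3, alpha_2, alpha_1). So the algebra is type A_3, i.e. sl(4).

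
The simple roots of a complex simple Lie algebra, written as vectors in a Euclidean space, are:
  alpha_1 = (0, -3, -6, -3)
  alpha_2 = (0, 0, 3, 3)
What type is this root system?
type G_2

Compute the Cartan integers a_ij = 2(alpha_i, alpha_j)/(alpha_j, alpha_j); the resulting 2x2 Cartan matrix is
[[2, -3], [-1, 2]].
The roots have two lengths (squared-length ratio 3:1); the short ones are alpha_{2}. The associated Dynkin diagram is two nodes joined by a triple edge (G_2), so the type is G_2.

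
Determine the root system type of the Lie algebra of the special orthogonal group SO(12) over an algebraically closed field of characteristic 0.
D_6 (so(12))

This is so(12) with 12 even, which has dimension 12(12-1)/2 = 66 and rank 12/2 = 6. In the classification of classical Lie algebras, the orthogonal algebra so(2n) in an even number of variables has type D_n; here n = 6, so the Dynkin diagram is a chain of 4 nodes with a fork of two nodes at one end (D_6). Hence the type is D_6.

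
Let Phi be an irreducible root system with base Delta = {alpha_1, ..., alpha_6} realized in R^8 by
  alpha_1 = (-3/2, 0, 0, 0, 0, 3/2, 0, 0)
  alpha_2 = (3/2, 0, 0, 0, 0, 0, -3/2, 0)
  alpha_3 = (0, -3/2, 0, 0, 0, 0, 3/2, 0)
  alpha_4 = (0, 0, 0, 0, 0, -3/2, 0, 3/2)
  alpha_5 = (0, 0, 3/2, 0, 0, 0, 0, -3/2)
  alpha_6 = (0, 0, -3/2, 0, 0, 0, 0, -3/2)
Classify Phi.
Compute the Cartan integers a_ij = 2(alpha_i, alpha_j)/(alpha_j, alpha_j); the resulting 6x6 Cartan matrix is
[[2, -1, 0, -1, 0, 0], [-1, 2, -1, 0, 0, 0], [0, -1, 2, 0, 0, 0], [-1, 0, 0, 2, -1, -1], [0, 0, 0, -1, 2, 0], [0, 0, 0, -1, 0, 2]].
All simple roots have the same length, so the diagram is simply laced. The associated Dynkin diagram is a chain of 4 nodes with a fork of two nodes at one end (D_6), so the type is D_6 (the algebra so(12)).

D6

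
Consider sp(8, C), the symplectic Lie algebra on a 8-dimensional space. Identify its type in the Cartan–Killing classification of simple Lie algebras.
This is sp(8), which has dimension 8(8+1)/2 = 36 and rank 8/2 = 4. In the classification of classical Lie algebras, the symplectic algebra sp(2n) has type C_n; here n = 4, so the Dynkin diagram is a chain of 4 nodes with a double edge at one end; the terminal node there is the unique long simple root (C_4). Hence the type is C_4.

type C_4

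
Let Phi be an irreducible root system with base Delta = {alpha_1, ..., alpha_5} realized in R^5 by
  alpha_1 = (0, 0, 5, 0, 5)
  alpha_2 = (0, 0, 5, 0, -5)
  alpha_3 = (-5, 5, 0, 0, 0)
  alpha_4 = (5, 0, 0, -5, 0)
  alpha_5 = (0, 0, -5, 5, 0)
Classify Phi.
Compute the Cartan integers a_ij = 2(alpha_i, alpha_j)/(alpha_j, alpha_j); the resulting 5x5 Cartan matrix is
[[2, 0, 0, 0, -1], [0, 2, 0, 0, -1], [0, 0, 2, -1, 0], [0, 0, -1, 2, -1], [-1, -1, 0, -1, 2]].
All simple roots have the same length, so the diagram is simply laced. The associated Dynkin diagram is a chain of 3 nodes with a fork of two nodes at one end (D_5), so the type is D_5 (the algebra so(10)).

D_5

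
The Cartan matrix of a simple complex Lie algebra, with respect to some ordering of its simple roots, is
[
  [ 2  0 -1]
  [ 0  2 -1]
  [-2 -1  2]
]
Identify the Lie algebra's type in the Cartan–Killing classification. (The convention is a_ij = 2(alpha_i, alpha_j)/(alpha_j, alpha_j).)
The matrix has rank 3 with 2's on the diagonal. Reading the off-diagonal entries as Dynkin edges (a single edge where a_ij = a_ji = -1; a double or triple edge where a_ij * a_ji = 2 or 3), the diagram is a chain of 3 nodes with a double edge at one end; the terminal node there is the unique short simple root (B_3). One simple-root ordering that puts it in standard form is (alpha_2, alpha_3, alpha_1). So the algebra is type B_3, i.e. so(7).

B_3 (so(7))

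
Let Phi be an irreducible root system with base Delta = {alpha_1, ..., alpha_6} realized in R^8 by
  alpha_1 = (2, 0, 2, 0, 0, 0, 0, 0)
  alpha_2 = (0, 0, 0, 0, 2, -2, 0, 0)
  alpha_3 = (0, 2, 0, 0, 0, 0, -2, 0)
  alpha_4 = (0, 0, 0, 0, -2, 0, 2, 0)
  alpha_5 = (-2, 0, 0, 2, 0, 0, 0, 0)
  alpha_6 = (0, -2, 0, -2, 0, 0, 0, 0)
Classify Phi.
A6

Compute the Cartan integers a_ij = 2(alpha_i, alpha_j)/(alpha_j, alpha_j); the resulting 6x6 Cartan matrix is
[[2, 0, 0, 0, -1, 0], [0, 2, 0, -1, 0, 0], [0, 0, 2, -1, 0, -1], [0, -1, -1, 2, 0, 0], [-1, 0, 0, 0, 2, -1], [0, 0, -1, 0, -1, 2]].
All simple roots have the same length, so the diagram is simply laced. The associated Dynkin diagram is a chain of 6 nodes with single edges (A_6), so the type is A_6 (the algebra sl(7)).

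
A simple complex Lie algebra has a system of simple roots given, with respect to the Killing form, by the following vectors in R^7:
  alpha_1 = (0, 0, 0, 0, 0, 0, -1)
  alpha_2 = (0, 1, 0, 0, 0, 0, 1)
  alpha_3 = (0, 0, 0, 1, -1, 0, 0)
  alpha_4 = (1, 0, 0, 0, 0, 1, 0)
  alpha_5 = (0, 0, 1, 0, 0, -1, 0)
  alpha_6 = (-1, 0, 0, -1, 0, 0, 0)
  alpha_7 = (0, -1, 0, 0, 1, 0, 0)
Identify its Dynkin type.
Compute the Cartan integers a_ij = 2(alpha_i, alpha_j)/(alpha_j, alpha_j); the resulting 7x7 Cartan matrix is
[[2, -1, 0, 0, 0, 0, 0], [-2, 2, 0, 0, 0, 0, -1], [0, 0, 2, 0, 0, -1, -1], [0, 0, 0, 2, -1, -1, 0], [0, 0, 0, -1, 2, 0, 0], [0, 0, -1, -1, 0, 2, 0], [0, -1, -1, 0, 0, 0, 2]].
The roots have two lengths (squared-length ratio 2:1); the short ones are alpha_{1}. The associated Dynkin diagram is a chain of 7 nodes with a double edge at one end; the terminal node there is the unique short simple root (B_7), so the type is B_7 (the algebra so(15)).

B_7 (so(15))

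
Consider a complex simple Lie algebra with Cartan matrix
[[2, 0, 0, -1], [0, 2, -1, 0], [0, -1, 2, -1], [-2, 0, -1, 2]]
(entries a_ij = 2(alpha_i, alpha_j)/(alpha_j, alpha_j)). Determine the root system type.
The matrix has rank 4 with 2's on the diagonal. Reading the off-diagonal entries as Dynkin edges (a single edge where a_ij = a_ji = -1; a double or triple edge where a_ij * a_ji = 2 or 3), the diagram is a chain of 4 nodes with a double edge at one end; the terminal node there is the unique short simple root (B_4). One simple-root ordering that puts it in standard form is (alpha_2, alpha_3, alpha_4, alpha_1). So the algebra is type B_4, i.e. so(9).

B_4 (so(9))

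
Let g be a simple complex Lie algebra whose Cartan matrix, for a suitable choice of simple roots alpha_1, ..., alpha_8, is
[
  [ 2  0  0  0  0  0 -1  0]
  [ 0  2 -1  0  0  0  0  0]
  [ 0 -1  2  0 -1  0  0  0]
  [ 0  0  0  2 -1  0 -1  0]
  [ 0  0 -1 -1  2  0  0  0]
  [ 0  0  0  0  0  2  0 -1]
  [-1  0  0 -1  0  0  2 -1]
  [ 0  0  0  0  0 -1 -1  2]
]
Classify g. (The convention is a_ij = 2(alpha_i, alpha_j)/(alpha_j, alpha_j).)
The matrix has rank 8 with 2's on the diagonal. Reading the off-diagonal entries as Dynkin edges (a single edge where a_ij = a_ji = -1; a double or triple edge where a_ij * a_ji = 2 or 3), the diagram is a chain of 7 nodes with one extra node attached to the third node from one end (E_8). One simple-root ordering that puts it in standard form is (alpha_6, alpha_1, alpha_8, alpha_7, alpha_4, alpha_5, alpha_3, alpha_2). So the algebra is type E_8.

type E_8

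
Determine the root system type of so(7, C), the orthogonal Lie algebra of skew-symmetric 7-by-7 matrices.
This is so(7) with 7 odd, which has dimension 7(7-1)/2 = 21 and rank (7-1)/2 = 3. In the classification of classical Lie algebras, the orthogonal algebra so(2n+1) in an odd number of variables has type B_n; here n = 3, so the Dynkin diagram is a chain of 3 nodes with a double edge at one end; the terminal node there is the unique short simple root (B_3). Hence the type is B_3.

B3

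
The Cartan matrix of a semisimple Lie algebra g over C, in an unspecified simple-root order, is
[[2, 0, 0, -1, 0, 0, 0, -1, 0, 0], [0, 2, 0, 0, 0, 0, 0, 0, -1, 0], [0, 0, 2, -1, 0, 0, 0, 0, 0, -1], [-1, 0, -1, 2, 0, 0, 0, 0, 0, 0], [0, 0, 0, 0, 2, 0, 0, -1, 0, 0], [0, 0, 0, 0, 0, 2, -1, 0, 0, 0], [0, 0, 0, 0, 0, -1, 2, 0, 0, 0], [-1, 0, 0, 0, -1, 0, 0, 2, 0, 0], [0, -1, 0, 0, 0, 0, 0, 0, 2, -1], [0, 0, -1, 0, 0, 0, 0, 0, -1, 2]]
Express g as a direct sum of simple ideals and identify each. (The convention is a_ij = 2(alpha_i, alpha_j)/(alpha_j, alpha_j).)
A2 ⊕ A8

The diagram associated to this matrix has two connected components: the simple roots {alpha_6, alpha_7} form a chain of 2 nodes with single edges (A_2), and {alpha_1, alpha_2, alpha_3, alpha_4, alpha_5, alpha_8, alpha_9, alpha_10} form a chain of 8 nodes with single edges (A_8). A semisimple Lie algebra decomposes uniquely as the direct sum of simple ideals, one per connected component of its Dynkin diagram, so g ≅ A_2 ⊕ A_8 (dimension 8 + 80 = 88).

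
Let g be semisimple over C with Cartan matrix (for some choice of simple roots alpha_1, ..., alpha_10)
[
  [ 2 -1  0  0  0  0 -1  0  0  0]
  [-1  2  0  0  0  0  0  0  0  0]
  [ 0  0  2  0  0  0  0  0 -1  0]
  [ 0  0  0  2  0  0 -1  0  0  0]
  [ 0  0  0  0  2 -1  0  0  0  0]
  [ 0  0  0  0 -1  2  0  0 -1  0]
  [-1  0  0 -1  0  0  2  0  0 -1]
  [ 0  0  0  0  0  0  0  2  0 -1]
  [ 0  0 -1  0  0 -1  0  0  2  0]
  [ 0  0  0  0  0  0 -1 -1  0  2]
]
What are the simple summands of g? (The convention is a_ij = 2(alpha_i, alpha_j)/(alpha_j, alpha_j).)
A4 ⊕ E6

The diagram associated to this matrix has two connected components: the simple roots {alpha_3, alpha_5, alpha_6, alpha_9} form a chain of 4 nodes with single edges (A_4), and {alpha_1, alpha_2, alpha_4, alpha_7, alpha_8, alpha_10} form a chain of 5 nodes with one extra node attached to the third node from one end (E_6). A semisimple Lie algebra decomposes uniquely as the direct sum of simple ideals, one per connected component of its Dynkin diagram, so g ≅ A_4 ⊕ E_6 (dimension 24 + 78 = 102).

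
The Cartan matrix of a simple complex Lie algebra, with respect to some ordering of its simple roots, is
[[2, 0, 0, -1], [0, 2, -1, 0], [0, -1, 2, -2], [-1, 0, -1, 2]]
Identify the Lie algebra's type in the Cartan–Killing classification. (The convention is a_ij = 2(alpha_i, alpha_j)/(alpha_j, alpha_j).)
type F_4

The matrix has rank 4 with 2's on the diagonal. Reading the off-diagonal entries as Dynkin edges (a single edge where a_ij = a_ji = -1; a double or triple edge where a_ij * a_ji = 2 or 3), the diagram is a chain of 4 nodes with a double edge between the middle two (F_4). One simple-root ordering that puts it in standard form is (alpha_2, alpha_3, alpha_4, alpha_1). So the algebra is type F_4.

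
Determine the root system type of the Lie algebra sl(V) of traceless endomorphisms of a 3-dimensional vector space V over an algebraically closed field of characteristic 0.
This is sl(3), which has dimension 3^2 - 1 = 8 and rank 3 - 1 = 2 (a Cartan subalgebra is the diagonal traceless matrices). In the classification of classical Lie algebras, the special linear algebra sl(n+1) has type A_n; here n = 2, so the Dynkin diagram is a chain of 2 nodes with single edges (A_2). Hence the type is A_2.

type A_2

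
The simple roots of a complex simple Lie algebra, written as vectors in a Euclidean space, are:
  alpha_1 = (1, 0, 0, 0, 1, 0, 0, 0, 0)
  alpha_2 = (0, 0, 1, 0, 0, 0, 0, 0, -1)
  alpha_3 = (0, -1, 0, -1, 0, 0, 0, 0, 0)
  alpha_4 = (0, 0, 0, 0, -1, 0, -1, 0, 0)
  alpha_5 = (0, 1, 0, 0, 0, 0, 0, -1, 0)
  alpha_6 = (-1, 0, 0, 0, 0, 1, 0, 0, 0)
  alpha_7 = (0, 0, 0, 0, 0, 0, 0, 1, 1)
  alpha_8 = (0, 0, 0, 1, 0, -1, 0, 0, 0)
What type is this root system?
Compute the Cartan integers a_ij = 2(alpha_i, alpha_j)/(alpha_j, alpha_j); the resulting 8x8 Cartan matrix is
[[2, 0, 0, -1, 0, -1, 0, 0], [0, 2, 0, 0, 0, 0, -1, 0], [0, 0, 2, 0, -1, 0, 0, -1], [-1, 0, 0, 2, 0, 0, 0, 0], [0, 0, -1, 0, 2, 0, -1, 0], [-1, 0, 0, 0, 0, 2, 0, -1], [0, -1, 0, 0, -1, 0, 2, 0], [0, 0, -1, 0, 0, -1, 0, 2]].
All simple roots have the same length, so the diagram is simply laced. The associated Dynkin diagram is a chain of 8 nodes with single edges (A_8), so the type is A_8 (the algebra sl(9)).

A_8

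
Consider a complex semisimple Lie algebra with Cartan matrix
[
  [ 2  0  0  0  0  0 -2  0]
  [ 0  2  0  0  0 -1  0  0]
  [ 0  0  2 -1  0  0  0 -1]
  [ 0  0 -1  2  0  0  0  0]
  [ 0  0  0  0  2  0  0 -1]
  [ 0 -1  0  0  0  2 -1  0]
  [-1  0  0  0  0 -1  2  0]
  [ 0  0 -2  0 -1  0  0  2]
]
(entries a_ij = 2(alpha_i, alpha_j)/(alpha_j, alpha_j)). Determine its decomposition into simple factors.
C_4 (sp(8)) ⊕ F_4

The diagram associated to this matrix has two connected components: the simple roots {alpha_1, alpha_2, alpha_6, alpha_7} form a chain of 4 nodes with a double edge at one end; the terminal node there is the unique long simple root (C_4), and {alpha_3, alpha_4, alpha_5, alpha_8} form a chain of 4 nodes with a double edge between the middle two (F_4). A semisimple Lie algebra decomposes uniquely as the direct sum of simple ideals, one per connected component of its Dynkin diagram, so g ≅ C_4 ⊕ F_4 (dimension 36 + 52 = 88).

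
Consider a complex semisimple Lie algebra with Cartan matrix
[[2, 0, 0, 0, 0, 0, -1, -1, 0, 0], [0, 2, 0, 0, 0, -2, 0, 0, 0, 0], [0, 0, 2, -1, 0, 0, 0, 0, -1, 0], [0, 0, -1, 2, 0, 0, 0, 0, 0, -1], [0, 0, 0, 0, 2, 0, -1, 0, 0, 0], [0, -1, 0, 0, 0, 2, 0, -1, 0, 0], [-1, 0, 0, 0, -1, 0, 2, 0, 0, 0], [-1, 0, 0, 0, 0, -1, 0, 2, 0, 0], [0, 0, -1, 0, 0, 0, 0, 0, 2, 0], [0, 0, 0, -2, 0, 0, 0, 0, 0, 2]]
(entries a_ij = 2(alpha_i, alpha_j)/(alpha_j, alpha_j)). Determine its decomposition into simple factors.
C_4 ⊕ C_6

The diagram associated to this matrix has two connected components: the simple roots {alpha_3, alpha_4, alpha_9, alpha_10} form a chain of 4 nodes with a double edge at one end; the terminal node there is the unique long simple root (C_4), and {alpha_1, alpha_2, alpha_5, alpha_6, alpha_7, alpha_8} form a chain of 6 nodes with a double edge at one end; the terminal node there is the unique long simple root (C_6). A semisimple Lie algebra decomposes uniquely as the direct sum of simple ideals, one per connected component of its Dynkin diagram, so g ≅ C_4 ⊕ C_6 (dimension 36 + 78 = 114).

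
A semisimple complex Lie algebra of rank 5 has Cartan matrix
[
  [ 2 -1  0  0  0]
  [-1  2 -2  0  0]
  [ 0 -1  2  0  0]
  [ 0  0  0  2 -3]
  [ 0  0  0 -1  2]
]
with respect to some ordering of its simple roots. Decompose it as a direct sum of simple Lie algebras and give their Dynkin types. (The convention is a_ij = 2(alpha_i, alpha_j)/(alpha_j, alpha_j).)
type B_3 ⊕ type G_2

The diagram associated to this matrix has two connected components: the simple roots {alpha_1, alpha_2, alpha_3} form a chain of 3 nodes with a double edge at one end; the terminal node there is the unique short simple root (B_3), and {alpha_4, alpha_5} form two nodes joined by a triple edge (G_2). A semisimple Lie algebra decomposes uniquely as the direct sum of simple ideals, one per connected component of its Dynkin diagram, so g ≅ B_3 ⊕ G_2 (dimension 21 + 14 = 35).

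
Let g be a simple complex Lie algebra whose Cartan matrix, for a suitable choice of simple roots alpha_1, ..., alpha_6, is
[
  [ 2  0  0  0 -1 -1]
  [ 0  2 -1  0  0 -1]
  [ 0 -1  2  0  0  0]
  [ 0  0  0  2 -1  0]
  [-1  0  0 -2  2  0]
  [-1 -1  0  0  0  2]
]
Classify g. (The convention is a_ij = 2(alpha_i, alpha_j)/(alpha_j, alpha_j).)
The matrix has rank 6 with 2's on the diagonal. Reading the off-diagonal entries as Dynkin edges (a single edge where a_ij = a_ji = -1; a double or triple edge where a_ij * a_ji = 2 or 3), the diagram is a chain of 6 nodes with a double edge at one end; the terminal node there is the unique short simple root (B_6). One simple-root ordering that puts it in standard form is (alpha_3, alpha_2, alpha_6, alpha_1, alpha_5, alpha_4). So the algebra is type B_6, i.e. so(13).

B_6 (so(13))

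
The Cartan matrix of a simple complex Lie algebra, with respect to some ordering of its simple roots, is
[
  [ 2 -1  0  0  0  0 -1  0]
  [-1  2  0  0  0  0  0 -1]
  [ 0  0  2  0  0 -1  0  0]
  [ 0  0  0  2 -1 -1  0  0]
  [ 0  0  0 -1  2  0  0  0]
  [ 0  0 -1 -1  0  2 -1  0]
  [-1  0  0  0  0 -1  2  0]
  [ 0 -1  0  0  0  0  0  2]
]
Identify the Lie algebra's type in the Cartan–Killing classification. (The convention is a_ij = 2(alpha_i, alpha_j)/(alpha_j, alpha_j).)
E_8

The matrix has rank 8 with 2's on the diagonal. Reading the off-diagonal entries as Dynkin edges (a single edge where a_ij = a_ji = -1; a double or triple edge where a_ij * a_ji = 2 or 3), the diagram is a chain of 7 nodes with one extra node attached to the third node from one end (E_8). One simple-root ordering that puts it in standard form is (alpha_5, alpha_3, alpha_4, alpha_6, alpha_7, alpha_1, alpha_2, alpha_8). So the algebra is type E_8.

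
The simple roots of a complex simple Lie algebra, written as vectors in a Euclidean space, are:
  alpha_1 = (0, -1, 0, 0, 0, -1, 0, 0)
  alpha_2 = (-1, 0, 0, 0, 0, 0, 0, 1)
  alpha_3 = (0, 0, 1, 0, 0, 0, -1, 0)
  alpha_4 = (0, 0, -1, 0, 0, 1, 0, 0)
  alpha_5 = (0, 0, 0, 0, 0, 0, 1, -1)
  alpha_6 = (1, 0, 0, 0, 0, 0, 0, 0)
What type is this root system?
Compute the Cartan integers a_ij = 2(alpha_i, alpha_j)/(alpha_j, alpha_j); the resulting 6x6 Cartan matrix is
[[2, 0, 0, -1, 0, 0], [0, 2, 0, 0, -1, -2], [0, 0, 2, -1, -1, 0], [-1, 0, -1, 2, 0, 0], [0, -1, -1, 0, 2, 0], [0, -1, 0, 0, 0, 2]].
The roots have two lengths (squared-length ratio 2:1); the short ones are alpha_{6}. The associated Dynkin diagram is a chain of 6 nodes with a double edge at one end; the terminal node there is the unique short simple root (B_6), so the type is B_6 (the algebra so(13)).

B6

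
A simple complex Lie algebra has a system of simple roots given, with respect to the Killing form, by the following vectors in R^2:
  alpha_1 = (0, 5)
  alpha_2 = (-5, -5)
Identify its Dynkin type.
Compute the Cartan integers a_ij = 2(alpha_i, alpha_j)/(alpha_j, alpha_j); the resulting 2x2 Cartan matrix is
[[2, -1], [-2, 2]].
The roots have two lengths (squared-length ratio 2:1); the short ones are alpha_{1}. The associated Dynkin diagram is a chain of 2 nodes with a double edge at one end; the terminal node there is the unique short simple root (B_2), so the type is B_2 (the algebra so(5)).

B2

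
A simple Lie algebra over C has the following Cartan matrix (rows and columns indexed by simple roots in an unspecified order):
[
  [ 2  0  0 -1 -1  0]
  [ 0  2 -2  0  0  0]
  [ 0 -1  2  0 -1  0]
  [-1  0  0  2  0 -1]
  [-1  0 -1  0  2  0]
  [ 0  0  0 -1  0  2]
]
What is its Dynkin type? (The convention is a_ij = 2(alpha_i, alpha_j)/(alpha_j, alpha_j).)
The matrix has rank 6 with 2's on the diagonal. Reading the off-diagonal entries as Dynkin edges (a single edge where a_ij = a_ji = -1; a double or triple edge where a_ij * a_ji = 2 or 3), the diagram is a chain of 6 nodes with a double edge at one end; the terminal node there is the unique long simple root (C_6). One simple-root ordering that puts it in standard form is (alpha_6, alpha_4, alpha_1, alpha_5, alpha_3, alpha_2). So the algebra is type C_6, i.e. sp(12).

C6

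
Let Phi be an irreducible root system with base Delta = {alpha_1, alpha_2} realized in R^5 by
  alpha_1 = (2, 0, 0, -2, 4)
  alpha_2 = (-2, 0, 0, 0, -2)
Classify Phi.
G2

Compute the Cartan integers a_ij = 2(alpha_i, alpha_j)/(alpha_j, alpha_j); the resulting 2x2 Cartan matrix is
[[2, -3], [-1, 2]].
The roots have two lengths (squared-length ratio 3:1); the short ones are alpha_{2}. The associated Dynkin diagram is two nodes joined by a triple edge (G_2), so the type is G_2.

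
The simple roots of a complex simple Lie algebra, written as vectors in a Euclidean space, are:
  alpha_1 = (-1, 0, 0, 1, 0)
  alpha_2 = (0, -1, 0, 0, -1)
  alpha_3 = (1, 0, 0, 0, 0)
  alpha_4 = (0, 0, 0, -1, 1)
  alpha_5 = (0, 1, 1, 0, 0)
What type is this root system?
Compute the Cartan integers a_ij = 2(alpha_i, alpha_j)/(alpha_j, alpha_j); the resulting 5x5 Cartan matrix is
[[2, 0, -2, -1, 0], [0, 2, 0, -1, -1], [-1, 0, 2, 0, 0], [-1, -1, 0, 2, 0], [0, -1, 0, 0, 2]].
The roots have two lengths (squared-length ratio 2:1); the short ones are alpha_{3}. The associated Dynkin diagram is a chain of 5 nodes with a double edge at one end; the terminal node there is the unique short simple root (B_5), so the type is B_5 (the algebra so(11)).

B_5 (so(11))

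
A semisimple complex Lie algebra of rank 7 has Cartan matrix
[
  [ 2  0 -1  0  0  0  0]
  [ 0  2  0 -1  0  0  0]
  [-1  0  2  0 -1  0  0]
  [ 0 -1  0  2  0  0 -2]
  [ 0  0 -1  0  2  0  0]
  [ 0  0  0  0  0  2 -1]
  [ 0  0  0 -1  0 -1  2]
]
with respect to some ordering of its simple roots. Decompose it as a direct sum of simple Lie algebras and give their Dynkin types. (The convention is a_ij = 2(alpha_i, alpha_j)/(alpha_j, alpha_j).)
The diagram associated to this matrix has two connected components: the simple roots {alpha_1, alpha_3, alpha_5} form a chain of 3 nodes with single edges (A_3), and {alpha_2, alpha_4, alpha_6, alpha_7} form a chain of 4 nodes with a double edge between the middle two (F_4). A semisimple Lie algebra decomposes uniquely as the direct sum of simple ideals, one per connected component of its Dynkin diagram, so g ≅ A_3 ⊕ F_4 (dimension 15 + 52 = 67).

A3 + F4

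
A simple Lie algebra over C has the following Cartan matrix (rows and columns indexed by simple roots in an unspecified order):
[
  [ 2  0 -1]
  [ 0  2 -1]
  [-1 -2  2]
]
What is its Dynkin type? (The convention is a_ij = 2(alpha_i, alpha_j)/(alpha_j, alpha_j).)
B_3 (so(7))

The matrix has rank 3 with 2's on the diagonal. Reading the off-diagonal entries as Dynkin edges (a single edge where a_ij = a_ji = -1; a double or triple edge where a_ij * a_ji = 2 or 3), the diagram is a chain of 3 nodes with a double edge at one end; the terminal node there is the unique short simple root (B_3). One simple-root ordering that puts it in standard form is (alpha_1, alpha_3, alpha_2). So the algebra is type B_3, i.e. so(7).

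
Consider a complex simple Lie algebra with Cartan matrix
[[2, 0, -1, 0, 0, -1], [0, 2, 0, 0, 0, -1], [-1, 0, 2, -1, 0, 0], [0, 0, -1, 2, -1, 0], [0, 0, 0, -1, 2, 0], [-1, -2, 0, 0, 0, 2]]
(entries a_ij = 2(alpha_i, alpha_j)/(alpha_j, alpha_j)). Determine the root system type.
The matrix has rank 6 with 2's on the diagonal. Reading the off-diagonal entries as Dynkin edges (a single edge where a_ij = a_ji = -1; a double or triple edge where a_ij * a_ji = 2 or 3), the diagram is a chain of 6 nodes with a double edge at one end; the terminal node there is the unique short simple root (B_6). One simple-root ordering that puts it in standard form is (alpha_5, alpha_4, alpha_3, alpha_1, alpha_6, alpha_2). So the algebra is type B_6, i.e. so(13).

B_6 (so(13))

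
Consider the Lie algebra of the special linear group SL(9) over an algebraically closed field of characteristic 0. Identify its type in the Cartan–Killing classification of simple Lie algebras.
A8

This is sl(9), which has dimension 9^2 - 1 = 80 and rank 9 - 1 = 8 (a Cartan subalgebra is the diagonal traceless matrices). In the classification of classical Lie algebras, the special linear algebra sl(n+1) has type A_n; here n = 8, so the Dynkin diagram is a chain of 8 nodes with single edges (A_8). Hence the type is A_8.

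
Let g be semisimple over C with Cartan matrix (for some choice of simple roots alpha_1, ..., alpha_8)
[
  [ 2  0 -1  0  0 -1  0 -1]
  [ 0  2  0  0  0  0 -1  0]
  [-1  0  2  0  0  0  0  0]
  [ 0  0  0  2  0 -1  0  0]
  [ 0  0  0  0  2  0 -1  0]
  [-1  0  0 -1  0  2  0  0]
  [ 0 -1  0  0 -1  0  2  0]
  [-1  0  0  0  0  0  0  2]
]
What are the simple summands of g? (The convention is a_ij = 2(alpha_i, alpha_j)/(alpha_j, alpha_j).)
A3 ⊕ D5

The diagram associated to this matrix has two connected components: the simple roots {alpha_2, alpha_5, alpha_7} form a chain of 3 nodes with single edges (A_3), and {alpha_1, alpha_3, alpha_4, alpha_6, alpha_8} form a chain of 3 nodes with a fork of two nodes at one end (D_5). A semisimple Lie algebra decomposes uniquely as the direct sum of simple ideals, one per connected component of its Dynkin diagram, so g ≅ A_3 ⊕ D_5 (dimension 15 + 45 = 60).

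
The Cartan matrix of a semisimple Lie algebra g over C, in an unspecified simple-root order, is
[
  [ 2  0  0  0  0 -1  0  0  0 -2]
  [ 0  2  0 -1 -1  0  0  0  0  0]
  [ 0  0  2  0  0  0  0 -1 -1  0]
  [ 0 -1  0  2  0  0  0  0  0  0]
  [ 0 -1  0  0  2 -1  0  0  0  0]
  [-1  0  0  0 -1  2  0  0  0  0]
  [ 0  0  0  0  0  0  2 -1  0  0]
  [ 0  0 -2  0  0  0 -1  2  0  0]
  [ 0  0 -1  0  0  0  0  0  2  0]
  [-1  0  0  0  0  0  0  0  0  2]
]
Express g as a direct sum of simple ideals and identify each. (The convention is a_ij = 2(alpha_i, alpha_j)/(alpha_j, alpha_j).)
type B_6 ⊕ type F_4

The diagram associated to this matrix has two connected components: the simple roots {alpha_1, alpha_2, alpha_4, alpha_5, alpha_6, alpha_10} form a chain of 6 nodes with a double edge at one end; the terminal node there is the unique short simple root (B_6), and {alpha_3, alpha_7, alpha_8, alpha_9} form a chain of 4 nodes with a double edge between the middle two (F_4). A semisimple Lie algebra decomposes uniquely as the direct sum of simple ideals, one per connected component of its Dynkin diagram, so g ≅ B_6 ⊕ F_4 (dimension 78 + 52 = 130).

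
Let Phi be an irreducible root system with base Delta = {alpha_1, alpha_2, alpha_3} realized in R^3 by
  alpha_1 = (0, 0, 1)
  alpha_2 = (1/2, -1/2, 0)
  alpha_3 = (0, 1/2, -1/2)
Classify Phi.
Compute the Cartan integers a_ij = 2(alpha_i, alpha_j)/(alpha_j, alpha_j); the resulting 3x3 Cartan matrix is
[[2, 0, -2], [0, 2, -1], [-1, -1, 2]].
The roots have two lengths (squared-length ratio 2:1); the short ones are alpha_{2,3}. The associated Dynkin diagram is a chain of 3 nodes with a double edge at one end; the terminal node there is the unique long simple root (C_3), so the type is C_3 (the algebra sp(6)).

C_3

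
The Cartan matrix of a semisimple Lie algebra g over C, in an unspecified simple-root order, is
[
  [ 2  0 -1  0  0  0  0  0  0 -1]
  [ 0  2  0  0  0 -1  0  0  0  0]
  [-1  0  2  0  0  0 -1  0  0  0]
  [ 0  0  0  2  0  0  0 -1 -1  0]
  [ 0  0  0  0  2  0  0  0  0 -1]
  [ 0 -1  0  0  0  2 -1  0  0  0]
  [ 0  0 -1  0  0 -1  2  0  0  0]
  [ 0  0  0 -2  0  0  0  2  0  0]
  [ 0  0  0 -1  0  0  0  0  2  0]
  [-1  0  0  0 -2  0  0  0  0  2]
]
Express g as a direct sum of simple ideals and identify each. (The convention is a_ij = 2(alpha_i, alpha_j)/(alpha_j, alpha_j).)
type B_7 + type C_3

The diagram associated to this matrix has two connected components: the simple roots {alpha_1, alpha_2, alpha_3, alpha_5, alpha_6, alpha_7, alpha_10} form a chain of 7 nodes with a double edge at one end; the terminal node there is the unique short simple root (B_7), and {alpha_4, alpha_8, alpha_9} form a chain of 3 nodes with a double edge at one end; the terminal node there is the unique long simple root (C_3). A semisimple Lie algebra decomposes uniquely as the direct sum of simple ideals, one per connected component of its Dynkin diagram, so g ≅ B_7 ⊕ C_3 (dimension 105 + 21 = 126).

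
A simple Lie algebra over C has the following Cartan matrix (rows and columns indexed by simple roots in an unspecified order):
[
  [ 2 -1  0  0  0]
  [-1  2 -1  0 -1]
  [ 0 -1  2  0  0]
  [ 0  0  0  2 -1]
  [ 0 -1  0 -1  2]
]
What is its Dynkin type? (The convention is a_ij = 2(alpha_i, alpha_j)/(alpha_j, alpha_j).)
The matrix has rank 5 with 2's on the diagonal. Reading the off-diagonal entries as Dynkin edges (a single edge where a_ij = a_ji = -1; a double or triple edge where a_ij * a_ji = 2 or 3), the diagram is a chain of 3 nodes with a fork of two nodes at one end (D_5). One simple-root ordering that puts it in standard form is (alpha_4, alpha_5, alpha_2, alpha_3, alpha_1). So the algebra is type D_5, i.e. so(10).

D_5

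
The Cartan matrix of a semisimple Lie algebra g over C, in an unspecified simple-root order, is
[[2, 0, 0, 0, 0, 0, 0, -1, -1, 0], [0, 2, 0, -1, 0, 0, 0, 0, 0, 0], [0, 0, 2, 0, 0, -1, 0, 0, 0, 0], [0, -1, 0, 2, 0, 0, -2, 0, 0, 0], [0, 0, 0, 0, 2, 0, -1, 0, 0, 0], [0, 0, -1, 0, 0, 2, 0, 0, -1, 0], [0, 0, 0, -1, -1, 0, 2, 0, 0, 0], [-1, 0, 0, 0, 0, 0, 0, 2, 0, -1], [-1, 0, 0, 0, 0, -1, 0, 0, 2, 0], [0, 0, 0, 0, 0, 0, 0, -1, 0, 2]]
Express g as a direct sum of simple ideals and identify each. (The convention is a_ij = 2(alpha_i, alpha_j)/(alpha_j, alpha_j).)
type A_6 + type F_4

The diagram associated to this matrix has two connected components: the simple roots {alpha_1, alpha_3, alpha_6, alpha_8, alpha_9, alpha_10} form a chain of 6 nodes with single edges (A_6), and {alpha_2, alpha_4, alpha_5, alpha_7} form a chain of 4 nodes with a double edge between the middle two (F_4). A semisimple Lie algebra decomposes uniquely as the direct sum of simple ideals, one per connected component of its Dynkin diagram, so g ≅ A_6 ⊕ F_4 (dimension 48 + 52 = 100).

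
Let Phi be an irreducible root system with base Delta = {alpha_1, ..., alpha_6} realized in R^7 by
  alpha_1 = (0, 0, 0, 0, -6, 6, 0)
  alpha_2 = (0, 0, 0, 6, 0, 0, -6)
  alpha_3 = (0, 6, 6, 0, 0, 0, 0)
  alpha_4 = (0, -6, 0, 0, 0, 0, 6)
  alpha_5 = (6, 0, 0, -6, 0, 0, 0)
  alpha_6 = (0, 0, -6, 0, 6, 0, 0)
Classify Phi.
A6

Compute the Cartan integers a_ij = 2(alpha_i, alpha_j)/(alpha_j, alpha_j); the resulting 6x6 Cartan matrix is
[[2, 0, 0, 0, 0, -1], [0, 2, 0, -1, -1, 0], [0, 0, 2, -1, 0, -1], [0, -1, -1, 2, 0, 0], [0, -1, 0, 0, 2, 0], [-1, 0, -1, 0, 0, 2]].
All simple roots have the same length, so the diagram is simply laced. The associated Dynkin diagram is a chain of 6 nodes with single edges (A_6), so the type is A_6 (the algebra sl(7)).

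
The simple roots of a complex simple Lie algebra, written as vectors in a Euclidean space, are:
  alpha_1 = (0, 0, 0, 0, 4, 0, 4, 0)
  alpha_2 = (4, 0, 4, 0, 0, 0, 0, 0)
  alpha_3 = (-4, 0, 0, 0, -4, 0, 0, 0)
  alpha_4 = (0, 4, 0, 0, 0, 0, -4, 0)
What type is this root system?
Compute the Cartan integers a_ij = 2(alpha_i, alpha_j)/(alpha_j, alpha_j); the resulting 4x4 Cartan matrix is
[[2, 0, -1, -1], [0, 2, -1, 0], [-1, -1, 2, 0], [-1, 0, 0, 2]].
All simple roots have the same length, so the diagram is simply laced. The associated Dynkin diagram is a chain of 4 nodes with single edges (A_4), so the type is A_4 (the algebra sl(5)).

A_4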